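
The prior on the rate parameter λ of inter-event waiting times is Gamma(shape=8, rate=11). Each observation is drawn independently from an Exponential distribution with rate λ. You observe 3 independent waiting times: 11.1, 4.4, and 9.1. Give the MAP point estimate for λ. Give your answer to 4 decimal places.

λ̂_MAP = 0.2809

The Exponential(rate=λ) likelihood is ∝ λ^n e^(−λΣtᵢ). Here n = 3 and Σtᵢ = 11.1 + 4.4 + 9.1 = 24.6.
Posterior ∝ λ^7e^(−11λ) · λ^3e^(−24.6λ) = λ^10e^(−35.6λ), i.e. Gamma(11, 35.6).
Mode = (a−1)/b = 10/35.6 ≈ 0.2809.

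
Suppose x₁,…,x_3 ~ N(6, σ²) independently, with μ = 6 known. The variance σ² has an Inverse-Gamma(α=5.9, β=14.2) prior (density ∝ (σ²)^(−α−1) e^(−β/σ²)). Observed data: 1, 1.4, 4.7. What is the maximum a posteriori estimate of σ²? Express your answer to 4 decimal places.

Sum of squared deviations about the known mean: SS = (1−6)² + (1.4−6)² + (4.7−6)² = 47.85.
The Normal likelihood contributes (σ²)^(−n/2) exp(−SS/(2σ²)), so the posterior is Inverse-Gamma(α + n/2, β + SS/2) = Inverse-Gamma(7.4, 38.125).
The mode of Inverse-Gamma(a, b) is b/(a+1) = 38.125/8.4 ≈ 4.5387.

σ̂²_MAP = 4.5387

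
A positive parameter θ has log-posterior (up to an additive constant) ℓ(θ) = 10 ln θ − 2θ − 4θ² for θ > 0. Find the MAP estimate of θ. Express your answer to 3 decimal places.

ℓ'(θ) = 10/θ − 2 − 8θ. Setting this to zero and multiplying by θ: 8θ² + 2θ − 10 = 0.
θ = (−2 + √(2² + 4·8·10)) / (2·8) = (−2 + √324) / 16 = (−2 + 18)/16 = 1.
ℓ''(θ) = −10/θ² − 8 < 0, confirming a maximum.

θ̂_MAP = 1.000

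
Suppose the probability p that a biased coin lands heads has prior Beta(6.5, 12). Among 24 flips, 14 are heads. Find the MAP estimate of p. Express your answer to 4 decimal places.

p̂_MAP = 0.4815

Prior: Beta(6.5, 12).
Data: 14 successes in 24 trials. The binomial likelihood contributes p^14(1−p)^10, so the posterior is Beta(6.5+14, 12+10) = Beta(20.5, 22).
For Beta(a, b) with a, b > 1 the mode is (a−1)/(a+b−2) = 19.5/40.5 ≈ 0.4815.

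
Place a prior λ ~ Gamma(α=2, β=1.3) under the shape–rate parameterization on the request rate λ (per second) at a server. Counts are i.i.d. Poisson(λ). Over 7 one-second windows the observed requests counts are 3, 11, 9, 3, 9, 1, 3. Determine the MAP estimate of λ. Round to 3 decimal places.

Σxᵢ = 3+11+9+3+9+1+3 = 39, with n = 7.
Posterior ∝ λe^(−1.3λ) · λ^39e^(−7λ) = λ^40e^(−8.3λ), i.e. Gamma(shape=41, rate=8.3).
The mode of a Gamma(a, b) with a ≥ 1 (shape–rate) is (a−1)/b = 40/8.3 ≈ 4.819.

λ̂_MAP = 4.819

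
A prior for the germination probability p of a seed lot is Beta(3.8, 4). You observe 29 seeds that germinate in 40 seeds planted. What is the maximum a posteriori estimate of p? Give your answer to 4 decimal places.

p̂_MAP = 0.6943

Prior: Beta(3.8, 4).
Data: 29 successes in 40 trials. The binomial likelihood contributes p^29(1−p)^11, so the posterior is Beta(3.8+29, 4+11) = Beta(32.8, 15).
For Beta(a, b) with a, b > 1 the mode is (a−1)/(a+b−2) = 31.8/45.8 ≈ 0.6943.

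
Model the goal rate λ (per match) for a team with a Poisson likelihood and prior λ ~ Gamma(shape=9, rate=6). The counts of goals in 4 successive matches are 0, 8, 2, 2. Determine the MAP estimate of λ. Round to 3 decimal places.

λ̂_MAP = 2.000

Σxᵢ = 0+8+2+2 = 12, with n = 4.
Posterior ∝ λ^8e^(−6λ) · λ^12e^(−4λ) = λ^20e^(−10λ), i.e. Gamma(shape=21, rate=10).
The mode of a Gamma(a, b) with a ≥ 1 (shape–rate) is (a−1)/b = 20/10 ≈ 2.000.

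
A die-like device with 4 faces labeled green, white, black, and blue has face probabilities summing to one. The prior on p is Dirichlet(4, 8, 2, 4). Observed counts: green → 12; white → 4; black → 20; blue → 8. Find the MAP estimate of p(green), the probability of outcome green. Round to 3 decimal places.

MAP estimate of p(green) = 0.259

The posterior is Dirichlet(αᵢ + nᵢ) = Dirichlet(16, 12, 22, 12).
For a Dirichlet(a₁,…,a_K) with all aᵢ > 1, the mode has j-th component (aⱼ − 1)/(Σaᵢ − K).
Here Σaᵢ = 62 and K = 4, so p(green) = (16 − 1)/(62 − 4) = 15/58 ≈ 0.259.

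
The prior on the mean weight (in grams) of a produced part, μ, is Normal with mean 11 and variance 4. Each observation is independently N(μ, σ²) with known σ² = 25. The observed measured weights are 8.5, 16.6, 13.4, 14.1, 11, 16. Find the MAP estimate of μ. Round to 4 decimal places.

n = 6; x̄ = (8.5 + 16.6 + 13.4 + 14.1 + 11 + 16)/6 = 79.6/6 = 199/15 ≈ 13.2667.
For a Normal prior and Normal likelihood with known variance, the posterior is Normal; its mode equals its mean, the precision-weighted average.
Prior precision 1/σ₀² = 1/4 = 0.25; data precision n/σ² = 6/25 = 0.24.
μ̂ = (0.25·11 + 0.24·(199/15)) / (0.25 + 0.24) = 5.934/0.49 = 2967/245 ≈ 12.1102.

μ̂_MAP = 12.1102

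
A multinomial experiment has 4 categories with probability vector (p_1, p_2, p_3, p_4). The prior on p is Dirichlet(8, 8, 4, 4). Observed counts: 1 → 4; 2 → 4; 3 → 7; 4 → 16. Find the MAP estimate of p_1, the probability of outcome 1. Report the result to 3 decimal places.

MAP estimate: 0.216

The posterior is Dirichlet(αᵢ + nᵢ) = Dirichlet(12, 12, 11, 20).
For a Dirichlet(a₁,…,a_K) with all aᵢ > 1, the mode has j-th component (aⱼ − 1)/(Σaᵢ − K).
Here Σaᵢ = 55 and K = 4, so p_1 = (12 − 1)/(55 − 4) = 11/51 ≈ 0.216.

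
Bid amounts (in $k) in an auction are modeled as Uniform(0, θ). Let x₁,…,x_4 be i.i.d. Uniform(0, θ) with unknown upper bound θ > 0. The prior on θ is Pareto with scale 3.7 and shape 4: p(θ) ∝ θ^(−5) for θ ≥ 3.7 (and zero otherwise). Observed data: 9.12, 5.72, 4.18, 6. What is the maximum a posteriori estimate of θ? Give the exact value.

θ̂_MAP = 9.12

The Uniform(0, θ) likelihood is θ^(−n) for θ ≥ max(xᵢ), zero otherwise. Here max(xᵢ) = 9.12.
Posterior ∝ θ^(−5) · θ^(−4) = θ^(−9) on θ ≥ max(3.7, 9.12) = 9.12.
This density is strictly decreasing in θ, so the posterior mode lies at the lower boundary of the support.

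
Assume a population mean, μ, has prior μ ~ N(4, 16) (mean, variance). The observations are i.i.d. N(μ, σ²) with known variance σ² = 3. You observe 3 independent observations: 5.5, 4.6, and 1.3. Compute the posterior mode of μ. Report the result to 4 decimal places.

μ̂_MAP = 3.8118

n = 3; x̄ = (5.5 + 4.6 + 1.3)/3 = 11.4/3 = 3.8.
For a Normal prior and Normal likelihood with known variance, the posterior is Normal; its mode equals its mean, the precision-weighted average.
Prior precision 1/σ₀² = 1/16 = 0.0625; data precision n/σ² = 3/3 = 1.
μ̂ = (0.0625·4 + 1·3.8) / (0.0625 + 1) = 4.05/1.0625 = 324/85 ≈ 3.8118.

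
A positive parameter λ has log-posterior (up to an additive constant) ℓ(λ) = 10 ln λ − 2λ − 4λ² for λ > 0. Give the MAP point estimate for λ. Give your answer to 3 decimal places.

ℓ'(λ) = 10/λ − 2 − 8λ. Setting this to zero and multiplying by λ: 8λ² + 2λ − 10 = 0.
λ = (−2 + √(2² + 4·8·10)) / (2·8) = (−2 + √324) / 16 = (−2 + 18)/16 = 1.
ℓ''(λ) = −10/λ² − 8 < 0, confirming a maximum.

λ̂_MAP = 1.000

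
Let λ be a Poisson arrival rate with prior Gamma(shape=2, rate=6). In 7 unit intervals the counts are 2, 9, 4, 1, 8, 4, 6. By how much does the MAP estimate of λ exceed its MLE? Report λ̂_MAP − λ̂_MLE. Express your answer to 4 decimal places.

Σxᵢ = 34. Posterior is Gamma(36, 13); MAP = (36−1)/13 = 35/13 ≈ 2.69231.
MLE = x̄ = 34/7 ≈ 4.85714.
Difference = 35/13 − 34/7 = -197/91 ≈ -2.1648.

MAP − MLE = -2.1648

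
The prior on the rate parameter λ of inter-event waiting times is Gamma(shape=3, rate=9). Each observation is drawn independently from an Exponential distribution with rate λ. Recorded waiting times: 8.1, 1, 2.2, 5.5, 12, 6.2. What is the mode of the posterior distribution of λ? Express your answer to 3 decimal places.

λ̂_MAP = 0.182

The Exponential(rate=λ) likelihood is ∝ λ^n e^(−λΣtᵢ). Here n = 6 and Σtᵢ = 8.1 + 1 + 2.2 + 5.5 + 12 + 6.2 = 35.
Posterior ∝ λ^2e^(−9λ) · λ^6e^(−35λ) = λ^8e^(−44λ), i.e. Gamma(9, 44).
Mode = (a−1)/b = 8/44 ≈ 0.182.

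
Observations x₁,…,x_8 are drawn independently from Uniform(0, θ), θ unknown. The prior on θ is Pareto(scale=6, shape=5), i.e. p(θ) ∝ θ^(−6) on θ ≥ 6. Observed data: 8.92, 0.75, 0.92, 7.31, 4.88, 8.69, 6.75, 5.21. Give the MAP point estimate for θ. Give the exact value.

θ̂_MAP = 8.92

The Uniform(0, θ) likelihood is θ^(−n) for θ ≥ max(xᵢ), zero otherwise. Here max(xᵢ) = 8.92.
Posterior ∝ θ^(−6) · θ^(−8) = θ^(−14) on θ ≥ max(6, 8.92) = 8.92.
This density is strictly decreasing in θ, so the posterior mode lies at the lower boundary of the support.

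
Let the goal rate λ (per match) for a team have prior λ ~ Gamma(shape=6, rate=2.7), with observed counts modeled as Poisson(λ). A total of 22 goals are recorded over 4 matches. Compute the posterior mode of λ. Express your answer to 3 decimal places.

λ̂_MAP = 4.030

Σxᵢ = 22, n = 4.
Posterior ∝ λ^5e^(−2.7λ) · λ^22e^(−4λ) = λ^27e^(−6.7λ), i.e. Gamma(shape=28, rate=6.7).
The mode of a Gamma(a, b) with a ≥ 1 (shape–rate) is (a−1)/b = 27/6.7 ≈ 4.030.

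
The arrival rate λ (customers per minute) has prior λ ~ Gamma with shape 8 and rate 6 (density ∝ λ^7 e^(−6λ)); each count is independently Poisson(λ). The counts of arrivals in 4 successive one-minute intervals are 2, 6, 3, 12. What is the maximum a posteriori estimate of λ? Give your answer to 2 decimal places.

Σxᵢ = 2+6+3+12 = 23, with n = 4.
Posterior ∝ λ^7e^(−6λ) · λ^23e^(−4λ) = λ^30e^(−10λ), i.e. Gamma(shape=31, rate=10).
The mode of a Gamma(a, b) with a ≥ 1 (shape–rate) is (a−1)/b = 30/10 ≈ 3.00.

λ̂_MAP = 3.00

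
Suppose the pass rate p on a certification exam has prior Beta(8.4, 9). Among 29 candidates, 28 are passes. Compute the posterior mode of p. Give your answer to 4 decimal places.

Prior: Beta(8.4, 9).
Data: 28 successes in 29 trials. The binomial likelihood contributes p^28(1−p)^1, so the posterior is Beta(8.4+28, 9+1) = Beta(36.4, 10).
For Beta(a, b) with a, b > 1 the mode is (a−1)/(a+b−2) = 35.4/44.4 ≈ 0.7973.

p̂_MAP = 0.7973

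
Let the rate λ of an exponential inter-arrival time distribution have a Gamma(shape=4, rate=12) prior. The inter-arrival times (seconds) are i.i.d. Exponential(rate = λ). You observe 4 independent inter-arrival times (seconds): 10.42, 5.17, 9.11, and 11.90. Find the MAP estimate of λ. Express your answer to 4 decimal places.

The Exponential(rate=λ) likelihood is ∝ λ^n e^(−λΣtᵢ). Here n = 4 and Σtᵢ = 10.42 + 5.17 + 9.11 + 11.90 = 36.60.
Posterior ∝ λ^3e^(−12λ) · λ^4e^(−36.60λ) = λ^7e^(−48.60λ), i.e. Gamma(8, 48.60).
Mode = (a−1)/b = 7/48.60 ≈ 0.1440.

λ̂_MAP = 0.1440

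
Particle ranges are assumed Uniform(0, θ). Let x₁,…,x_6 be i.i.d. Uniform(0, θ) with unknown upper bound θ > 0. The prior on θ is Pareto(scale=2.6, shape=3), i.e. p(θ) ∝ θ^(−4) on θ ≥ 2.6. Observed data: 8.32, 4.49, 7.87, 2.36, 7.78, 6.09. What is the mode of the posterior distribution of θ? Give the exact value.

θ̂_MAP = 8.32

The Uniform(0, θ) likelihood is θ^(−n) for θ ≥ max(xᵢ), zero otherwise. Here max(xᵢ) = 8.32.
Posterior ∝ θ^(−4) · θ^(−6) = θ^(−10) on θ ≥ max(2.6, 8.32) = 8.32.
This density is strictly decreasing in θ, so the posterior mode lies at the lower boundary of the support.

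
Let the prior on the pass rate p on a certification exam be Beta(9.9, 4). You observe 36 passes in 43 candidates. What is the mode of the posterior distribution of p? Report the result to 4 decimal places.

Prior: Beta(9.9, 4).
Data: 36 successes in 43 trials. The binomial likelihood contributes p^36(1−p)^7, so the posterior is Beta(9.9+36, 4+7) = Beta(45.9, 11).
For Beta(a, b) with a, b > 1 the mode is (a−1)/(a+b−2) = 44.9/54.9 ≈ 0.8179.

p̂_MAP = 0.8179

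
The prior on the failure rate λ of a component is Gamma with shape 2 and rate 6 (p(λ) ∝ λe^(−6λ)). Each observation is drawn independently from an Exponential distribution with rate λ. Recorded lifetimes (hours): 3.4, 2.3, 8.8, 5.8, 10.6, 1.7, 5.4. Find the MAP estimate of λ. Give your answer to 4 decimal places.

λ̂_MAP = 0.1818

The Exponential(rate=λ) likelihood is ∝ λ^n e^(−λΣtᵢ). Here n = 7 and Σtᵢ = 3.4 + 2.3 + 8.8 + 5.8 + 10.6 + 1.7 + 5.4 = 38.
Posterior ∝ λe^(−6λ) · λ^7e^(−38λ) = λ^8e^(−44λ), i.e. Gamma(9, 44).
Mode = (a−1)/b = 8/44 ≈ 0.1818.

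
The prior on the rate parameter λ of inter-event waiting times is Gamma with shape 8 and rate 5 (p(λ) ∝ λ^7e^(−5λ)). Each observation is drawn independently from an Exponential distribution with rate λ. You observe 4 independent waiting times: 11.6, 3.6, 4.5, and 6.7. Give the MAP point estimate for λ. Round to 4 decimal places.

λ̂_MAP = 0.3503

The Exponential(rate=λ) likelihood is ∝ λ^n e^(−λΣtᵢ). Here n = 4 and Σtᵢ = 11.6 + 3.6 + 4.5 + 6.7 = 26.4.
Posterior ∝ λ^7e^(−5λ) · λ^4e^(−26.4λ) = λ^11e^(−31.4λ), i.e. Gamma(12, 31.4).
Mode = (a−1)/b = 11/31.4 ≈ 0.3503.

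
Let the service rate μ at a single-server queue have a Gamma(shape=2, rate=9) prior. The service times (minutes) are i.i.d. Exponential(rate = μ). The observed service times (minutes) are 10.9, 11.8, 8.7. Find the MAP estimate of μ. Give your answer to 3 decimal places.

The Exponential(rate=μ) likelihood is ∝ μ^n e^(−μΣtᵢ). Here n = 3 and Σtᵢ = 10.9 + 11.8 + 8.7 = 31.4.
Posterior ∝ μe^(−9μ) · μ^3e^(−31.4μ) = μ^4e^(−40.4μ), i.e. Gamma(5, 40.4).
Mode = (a−1)/b = 4/40.4 ≈ 0.099.

μ̂_MAP = 0.099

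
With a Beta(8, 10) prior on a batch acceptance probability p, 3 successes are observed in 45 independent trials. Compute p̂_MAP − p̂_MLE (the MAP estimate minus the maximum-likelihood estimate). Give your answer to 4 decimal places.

Posterior is Beta(11, 52); MAP = (11−1)/(63−2) = 10/61 ≈ 0.16393.
MLE ignores the prior: p̂_MLE = k/n = 3/45 ≈ 0.06667.
Difference = 10/61 − 3/45 = 89/915 ≈ 0.0973.

MAP − MLE = 0.0973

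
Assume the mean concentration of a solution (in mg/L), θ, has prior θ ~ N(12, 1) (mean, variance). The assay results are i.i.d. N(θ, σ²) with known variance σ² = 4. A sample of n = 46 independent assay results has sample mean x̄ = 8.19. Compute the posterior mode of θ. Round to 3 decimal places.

n = 46, x̄ = 8.19.
For a Normal prior and Normal likelihood with known variance, the posterior is Normal; its mode equals its mean, the precision-weighted average.
Prior precision 1/σ₀² = 1/1 = 1; data precision n/σ² = 46/4 = 11.5.
θ̂ = (1·12 + 11.5·8.19) / (1 + 11.5) = 106.185/12.5 = 8.4948 ≈ 8.495.

θ̂_MAP = 8.495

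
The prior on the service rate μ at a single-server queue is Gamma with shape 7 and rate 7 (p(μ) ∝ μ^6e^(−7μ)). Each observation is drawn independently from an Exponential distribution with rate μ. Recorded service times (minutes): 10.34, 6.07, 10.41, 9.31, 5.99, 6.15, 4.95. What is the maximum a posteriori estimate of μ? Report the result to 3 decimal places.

The Exponential(rate=μ) likelihood is ∝ μ^n e^(−μΣtᵢ). Here n = 7 and Σtᵢ = 10.34 + 6.07 + 10.41 + 9.31 + 5.99 + 6.15 + 4.95 = 53.22.
Posterior ∝ μ^6e^(−7μ) · μ^7e^(−53.22μ) = μ^13e^(−60.22μ), i.e. Gamma(14, 60.22).
Mode = (a−1)/b = 13/60.22 ≈ 0.216.

μ̂_MAP = 0.216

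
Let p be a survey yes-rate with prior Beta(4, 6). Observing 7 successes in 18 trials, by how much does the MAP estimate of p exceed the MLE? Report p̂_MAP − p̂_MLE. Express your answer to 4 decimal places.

Posterior is Beta(11, 17); MAP = (11−1)/(28−2) = 10/26 ≈ 0.38462.
MLE ignores the prior: p̂_MLE = k/n = 7/18 ≈ 0.38889.
Difference = 10/26 − 7/18 = -1/234 ≈ -0.0043.

MAP − MLE = -0.0043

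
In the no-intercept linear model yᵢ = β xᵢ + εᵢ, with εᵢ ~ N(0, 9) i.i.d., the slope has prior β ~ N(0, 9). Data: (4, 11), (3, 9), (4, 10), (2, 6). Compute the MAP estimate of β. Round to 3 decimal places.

log p(β | y) = −Σ(yᵢ − βxᵢ)²/(2·9) − β²/(2·9) + const.
Setting the derivative to zero: Σxᵢ(yᵢ − βxᵢ)/9 − β/9 = 0, so β = Σxᵢyᵢ / (Σxᵢ² + σ²/τ²).
Σxᵢyᵢ = 4·11 + 3·9 + 4·10 + 2·6 = 123; Σxᵢ² = 45; σ²/τ² = 1.
β̂_MAP = 123 / (45 + 1) = 123/46 ≈ 2.674.

β̂_MAP = 2.674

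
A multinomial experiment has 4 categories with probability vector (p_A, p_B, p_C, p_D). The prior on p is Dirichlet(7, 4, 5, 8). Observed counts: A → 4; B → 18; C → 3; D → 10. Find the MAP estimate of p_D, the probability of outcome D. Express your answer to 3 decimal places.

MAP estimate of p_D = 0.309

The posterior is Dirichlet(αᵢ + nᵢ) = Dirichlet(11, 22, 8, 18).
For a Dirichlet(a₁,…,a_K) with all aᵢ > 1, the mode has j-th component (aⱼ − 1)/(Σaᵢ − K).
Here Σaᵢ = 59 and K = 4, so p_D = (18 − 1)/(59 − 4) = 17/55 ≈ 0.309.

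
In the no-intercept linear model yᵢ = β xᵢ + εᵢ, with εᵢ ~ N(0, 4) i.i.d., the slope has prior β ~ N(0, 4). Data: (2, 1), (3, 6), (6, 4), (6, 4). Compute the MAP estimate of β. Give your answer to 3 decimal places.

log p(β | y) = −Σ(yᵢ − βxᵢ)²/(2·4) − β²/(2·4) + const.
Setting the derivative to zero: Σxᵢ(yᵢ − βxᵢ)/4 − β/4 = 0, so β = Σxᵢyᵢ / (Σxᵢ² + σ²/τ²).
Σxᵢyᵢ = 2·1 + 3·6 + 6·4 + 6·4 = 68; Σxᵢ² = 85; σ²/τ² = 1.
β̂_MAP = 68 / (85 + 1) = 68/86 ≈ 0.791.

β̂_MAP = 0.791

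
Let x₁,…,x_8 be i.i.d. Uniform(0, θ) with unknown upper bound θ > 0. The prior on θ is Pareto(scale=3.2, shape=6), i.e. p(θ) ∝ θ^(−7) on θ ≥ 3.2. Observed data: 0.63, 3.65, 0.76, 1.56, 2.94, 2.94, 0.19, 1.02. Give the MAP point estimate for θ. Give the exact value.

θ̂_MAP = 3.65

The Uniform(0, θ) likelihood is θ^(−n) for θ ≥ max(xᵢ), zero otherwise. Here max(xᵢ) = 3.65.
Posterior ∝ θ^(−7) · θ^(−8) = θ^(−15) on θ ≥ max(3.2, 3.65) = 3.65.
This density is strictly decreasing in θ, so the posterior mode lies at the lower boundary of the support.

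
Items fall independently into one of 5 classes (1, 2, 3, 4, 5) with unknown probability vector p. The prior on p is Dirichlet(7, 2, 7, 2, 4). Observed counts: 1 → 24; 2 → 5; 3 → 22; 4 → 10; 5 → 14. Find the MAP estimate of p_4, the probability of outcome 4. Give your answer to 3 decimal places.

MAP estimate: 0.120

The posterior is Dirichlet(αᵢ + nᵢ) = Dirichlet(31, 7, 29, 12, 18).
For a Dirichlet(a₁,…,a_K) with all aᵢ > 1, the mode has j-th component (aⱼ − 1)/(Σaᵢ − K).
Here Σaᵢ = 97 and K = 5, so p_4 = (12 − 1)/(97 − 5) = 11/92 ≈ 0.120.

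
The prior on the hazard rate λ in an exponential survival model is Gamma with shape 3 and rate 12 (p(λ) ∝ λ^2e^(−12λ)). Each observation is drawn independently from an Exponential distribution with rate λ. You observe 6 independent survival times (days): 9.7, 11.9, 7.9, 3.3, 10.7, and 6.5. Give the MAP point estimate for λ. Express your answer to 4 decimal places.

λ̂_MAP = 0.1290

The Exponential(rate=λ) likelihood is ∝ λ^n e^(−λΣtᵢ). Here n = 6 and Σtᵢ = 9.7 + 11.9 + 7.9 + 3.3 + 10.7 + 6.5 = 50.
Posterior ∝ λ^2e^(−12λ) · λ^6e^(−50λ) = λ^8e^(−62λ), i.e. Gamma(9, 62).
Mode = (a−1)/b = 8/62 ≈ 0.1290.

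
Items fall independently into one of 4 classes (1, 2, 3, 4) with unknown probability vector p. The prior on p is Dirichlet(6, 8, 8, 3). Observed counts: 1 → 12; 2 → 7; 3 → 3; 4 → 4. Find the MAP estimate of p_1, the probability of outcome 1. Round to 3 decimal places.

The posterior is Dirichlet(αᵢ + nᵢ) = Dirichlet(18, 15, 11, 7).
For a Dirichlet(a₁,…,a_K) with all aᵢ > 1, the mode has j-th component (aⱼ − 1)/(Σaᵢ − K).
Here Σaᵢ = 51 and K = 4, so p_1 = (18 − 1)/(51 − 4) = 17/47 ≈ 0.362.

MAP estimate: 0.362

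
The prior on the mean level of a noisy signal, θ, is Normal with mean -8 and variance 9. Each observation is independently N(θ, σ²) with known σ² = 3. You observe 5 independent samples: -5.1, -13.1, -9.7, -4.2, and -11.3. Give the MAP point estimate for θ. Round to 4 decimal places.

n = 5; x̄ = ((-5.1) + (-13.1) + (-9.7) + (-4.2) + (-11.3))/5 = -43.4/5 = -8.68.
For a Normal prior and Normal likelihood with known variance, the posterior is Normal; its mode equals its mean, the precision-weighted average.
Prior precision 1/σ₀² = 1/9; data precision n/σ² = 5/3.
θ̂ = ((1/9)·(-8) + (5/3)·(-8.68)) / (1/9 + 5/3) = (-691/45)/(16/9) = -8.6375.

θ̂_MAP = -8.6375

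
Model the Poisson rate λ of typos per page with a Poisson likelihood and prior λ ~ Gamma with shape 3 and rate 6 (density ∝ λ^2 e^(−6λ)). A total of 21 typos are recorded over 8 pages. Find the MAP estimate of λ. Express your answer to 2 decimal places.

Σxᵢ = 21, n = 8.
Posterior ∝ λ^2e^(−6λ) · λ^21e^(−8λ) = λ^23e^(−14λ), i.e. Gamma(shape=24, rate=14).
The mode of a Gamma(a, b) with a ≥ 1 (shape–rate) is (a−1)/b = 23/14 ≈ 1.64.

λ̂_MAP = 1.64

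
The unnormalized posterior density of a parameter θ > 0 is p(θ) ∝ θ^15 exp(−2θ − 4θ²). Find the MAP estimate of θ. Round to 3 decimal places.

θ̂_MAP = 1.250

ℓ'(θ) = 15/θ − 2 − 8θ. Setting this to zero and multiplying by θ: 8θ² + 2θ − 15 = 0.
θ = (−2 + √(2² + 4·8·15)) / (2·8) = (−2 + √484) / 16 = (−2 + 22)/16 = 5/4.
ℓ''(θ) = −15/θ² − 8 < 0, confirming a maximum.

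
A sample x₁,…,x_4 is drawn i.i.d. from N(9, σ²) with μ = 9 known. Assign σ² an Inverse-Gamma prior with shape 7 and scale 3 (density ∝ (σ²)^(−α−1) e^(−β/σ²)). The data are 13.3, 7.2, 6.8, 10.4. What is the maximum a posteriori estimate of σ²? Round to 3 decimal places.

σ̂²_MAP = 1.727

Sum of squared deviations about the known mean: SS = (13.3−9)² + (7.2−9)² + (6.8−9)² + (10.4−9)² = 28.53.
The Normal likelihood contributes (σ²)^(−n/2) exp(−SS/(2σ²)), so the posterior is Inverse-Gamma(α + n/2, β + SS/2) = Inverse-Gamma(9, 17.265).
The mode of Inverse-Gamma(a, b) is b/(a+1) = 17.265/10 ≈ 1.727.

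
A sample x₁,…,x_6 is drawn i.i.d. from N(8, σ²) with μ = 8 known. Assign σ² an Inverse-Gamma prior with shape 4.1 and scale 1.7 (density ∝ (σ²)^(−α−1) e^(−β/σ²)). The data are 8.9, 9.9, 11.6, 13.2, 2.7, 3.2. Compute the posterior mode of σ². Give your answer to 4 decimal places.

Sum of squared deviations about the known mean: SS = (8.9−8)² + (9.9−8)² + (11.6−8)² + (13.2−8)² + (2.7−8)² + (3.2−8)² = 95.55.
The Normal likelihood contributes (σ²)^(−n/2) exp(−SS/(2σ²)), so the posterior is Inverse-Gamma(α + n/2, β + SS/2) = Inverse-Gamma(7.1, 49.475).
The mode of Inverse-Gamma(a, b) is b/(a+1) = 49.475/8.1 ≈ 6.1080.

σ̂²_MAP = 6.1080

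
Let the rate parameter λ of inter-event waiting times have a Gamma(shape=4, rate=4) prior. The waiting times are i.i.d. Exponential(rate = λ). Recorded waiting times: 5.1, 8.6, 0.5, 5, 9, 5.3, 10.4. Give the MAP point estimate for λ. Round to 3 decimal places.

λ̂_MAP = 0.209

The Exponential(rate=λ) likelihood is ∝ λ^n e^(−λΣtᵢ). Here n = 7 and Σtᵢ = 5.1 + 8.6 + 0.5 + 5 + 9 + 5.3 + 10.4 = 43.9.
Posterior ∝ λ^3e^(−4λ) · λ^7e^(−43.9λ) = λ^10e^(−47.9λ), i.e. Gamma(11, 47.9).
Mode = (a−1)/b = 10/47.9 ≈ 0.209.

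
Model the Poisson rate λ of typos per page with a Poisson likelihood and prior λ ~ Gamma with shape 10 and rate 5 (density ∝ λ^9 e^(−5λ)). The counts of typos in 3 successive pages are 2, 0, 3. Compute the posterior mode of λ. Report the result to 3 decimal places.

λ̂_MAP = 1.750

Σxᵢ = 2+0+3 = 5, with n = 3.
Posterior ∝ λ^9e^(−5λ) · λ^5e^(−3λ) = λ^14e^(−8λ), i.e. Gamma(shape=15, rate=8).
The mode of a Gamma(a, b) with a ≥ 1 (shape–rate) is (a−1)/b = 14/8 ≈ 1.750.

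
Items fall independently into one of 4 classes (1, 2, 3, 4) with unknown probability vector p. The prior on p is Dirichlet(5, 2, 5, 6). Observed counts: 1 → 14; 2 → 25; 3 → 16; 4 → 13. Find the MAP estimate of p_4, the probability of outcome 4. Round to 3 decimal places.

The posterior is Dirichlet(αᵢ + nᵢ) = Dirichlet(19, 27, 21, 19).
For a Dirichlet(a₁,…,a_K) with all aᵢ > 1, the mode has j-th component (aⱼ − 1)/(Σaᵢ − K).
Here Σaᵢ = 86 and K = 4, so p_4 = (19 − 1)/(86 − 4) = 18/82 ≈ 0.220.

MAP estimate: 0.220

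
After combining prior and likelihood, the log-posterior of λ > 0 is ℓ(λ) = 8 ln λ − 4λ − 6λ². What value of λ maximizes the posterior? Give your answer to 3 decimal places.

λ̂_MAP = 0.667

ℓ'(λ) = 8/λ − 4 − 12λ. Setting this to zero and multiplying by λ: 12λ² + 4λ − 8 = 0.
λ = (−4 + √(4² + 4·12·8)) / (2·12) = (−4 + √400) / 24 = (−4 + 20)/24 = 2/3.
ℓ''(λ) = −8/λ² − 12 < 0, confirming a maximum.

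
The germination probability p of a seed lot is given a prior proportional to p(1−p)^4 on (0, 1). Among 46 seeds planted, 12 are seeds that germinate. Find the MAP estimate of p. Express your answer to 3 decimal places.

The prior density ∝ p(1−p)^4 is the kernel of Beta(2, 5).
Data: 12 successes in 46 trials. The binomial likelihood contributes p^12(1−p)^34, so the posterior is Beta(2+12, 5+34) = Beta(14, 39).
For Beta(a, b) with a, b > 1 the mode is (a−1)/(a+b−2) = 13/51 ≈ 0.255.

p̂_MAP = 0.255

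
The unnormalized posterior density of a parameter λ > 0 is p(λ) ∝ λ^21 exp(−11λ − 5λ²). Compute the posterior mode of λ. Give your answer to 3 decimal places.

λ̂_MAP = 1.000

ℓ'(λ) = 21/λ − 11 − 10λ. Setting this to zero and multiplying by λ: 10λ² + 11λ − 21 = 0.
λ = (−11 + √(11² + 4·10·21)) / (2·10) = (−11 + √961) / 20 = (−11 + 31)/20 = 1.
ℓ''(λ) = −21/λ² − 10 < 0, confirming a maximum.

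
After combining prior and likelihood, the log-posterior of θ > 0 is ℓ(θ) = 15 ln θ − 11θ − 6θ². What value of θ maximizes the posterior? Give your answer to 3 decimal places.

ℓ'(θ) = 15/θ − 11 − 12θ. Setting this to zero and multiplying by θ: 12θ² + 11θ − 15 = 0.
θ = (−11 + √(11² + 4·12·15)) / (2·12) = (−11 + √841) / 24 = (−11 + 29)/24 = 3/4.
ℓ''(θ) = −15/θ² − 12 < 0, confirming a maximum.

θ̂_MAP = 0.750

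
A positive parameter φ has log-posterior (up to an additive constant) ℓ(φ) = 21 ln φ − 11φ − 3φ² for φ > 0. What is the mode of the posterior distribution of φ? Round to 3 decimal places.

φ̂_MAP = 1.167

ℓ'(φ) = 21/φ − 11 − 6φ. Setting this to zero and multiplying by φ: 6φ² + 11φ − 21 = 0.
φ = (−11 + √(11² + 4·6·21)) / (2·6) = (−11 + √625) / 12 = (−11 + 25)/12 = 7/6.
ℓ''(φ) = −21/φ² − 6 < 0, confirming a maximum.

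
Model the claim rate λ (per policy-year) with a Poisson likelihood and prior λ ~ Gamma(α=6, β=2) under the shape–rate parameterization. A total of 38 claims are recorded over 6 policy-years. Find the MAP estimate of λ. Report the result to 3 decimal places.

λ̂_MAP = 5.375

Σxᵢ = 38, n = 6.
Posterior ∝ λ^5e^(−2λ) · λ^38e^(−6λ) = λ^43e^(−8λ), i.e. Gamma(shape=44, rate=8).
The mode of a Gamma(a, b) with a ≥ 1 (shape–rate) is (a−1)/b = 43/8 ≈ 5.375.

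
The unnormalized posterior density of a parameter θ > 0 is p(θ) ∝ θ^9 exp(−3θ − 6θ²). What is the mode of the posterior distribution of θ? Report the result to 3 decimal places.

θ̂_MAP = 0.750

ℓ'(θ) = 9/θ − 3 − 12θ. Setting this to zero and multiplying by θ: 12θ² + 3θ − 9 = 0.
θ = (−3 + √(3² + 4·12·9)) / (2·12) = (−3 + √441) / 24 = (−3 + 21)/24 = 3/4.
ℓ''(θ) = −9/θ² − 12 < 0, confirming a maximum.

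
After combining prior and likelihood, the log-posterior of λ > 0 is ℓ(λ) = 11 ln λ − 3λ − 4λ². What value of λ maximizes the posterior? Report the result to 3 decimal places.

λ̂_MAP = 1.000

ℓ'(λ) = 11/λ − 3 − 8λ. Setting this to zero and multiplying by λ: 8λ² + 3λ − 11 = 0.
λ = (−3 + √(3² + 4·8·11)) / (2·8) = (−3 + √361) / 16 = (−3 + 19)/16 = 1.
ℓ''(λ) = −11/λ² − 8 < 0, confirming a maximum.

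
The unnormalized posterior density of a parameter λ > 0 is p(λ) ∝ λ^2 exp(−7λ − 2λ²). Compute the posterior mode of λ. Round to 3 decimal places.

ℓ'(λ) = 2/λ − 7 − 4λ. Setting this to zero and multiplying by λ: 4λ² + 7λ − 2 = 0.
λ = (−7 + √(7² + 4·4·2)) / (2·4) = (−7 + √81) / 8 = (−7 + 9)/8 = 1/4.
ℓ''(λ) = −2/λ² − 4 < 0, confirming a maximum.

λ̂_MAP = 0.250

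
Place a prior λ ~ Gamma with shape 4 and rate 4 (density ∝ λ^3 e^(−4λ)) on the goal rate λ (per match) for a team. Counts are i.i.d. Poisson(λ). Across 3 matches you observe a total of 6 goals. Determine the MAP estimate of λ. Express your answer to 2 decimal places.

λ̂_MAP = 1.29

Σxᵢ = 6, n = 3.
Posterior ∝ λ^3e^(−4λ) · λ^6e^(−3λ) = λ^9e^(−7λ), i.e. Gamma(shape=10, rate=7).
The mode of a Gamma(a, b) with a ≥ 1 (shape–rate) is (a−1)/b = 9/7 ≈ 1.29.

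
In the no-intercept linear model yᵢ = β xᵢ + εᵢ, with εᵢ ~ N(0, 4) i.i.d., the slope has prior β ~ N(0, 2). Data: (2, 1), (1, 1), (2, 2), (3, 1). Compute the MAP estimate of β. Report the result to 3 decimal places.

log p(β | y) = −Σ(yᵢ − βxᵢ)²/(2·4) − β²/(2·2) + const.
Setting the derivative to zero: Σxᵢ(yᵢ − βxᵢ)/4 − β/2 = 0, so β = Σxᵢyᵢ / (Σxᵢ² + σ²/τ²).
Σxᵢyᵢ = 2·1 + 1·1 + 2·2 + 3·1 = 10; Σxᵢ² = 18; σ²/τ² = 2.
β̂_MAP = 10 / (18 + 2) = 10/20 ≈ 0.500.

β̂_MAP = 0.500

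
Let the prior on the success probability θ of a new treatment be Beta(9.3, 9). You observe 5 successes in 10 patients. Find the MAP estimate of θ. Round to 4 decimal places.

Prior: Beta(9.3, 9).
Data: 5 successes in 10 trials. The binomial likelihood contributes θ^5(1−θ)^5, so the posterior is Beta(9.3+5, 9+5) = Beta(14.3, 14).
For Beta(a, b) with a, b > 1 the mode is (a−1)/(a+b−2) = 13.3/26.3 ≈ 0.5057.

θ̂_MAP = 0.5057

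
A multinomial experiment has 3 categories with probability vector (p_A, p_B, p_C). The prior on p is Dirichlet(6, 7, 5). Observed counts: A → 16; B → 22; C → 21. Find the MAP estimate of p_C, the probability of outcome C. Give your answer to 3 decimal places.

The posterior is Dirichlet(αᵢ + nᵢ) = Dirichlet(22, 29, 26).
For a Dirichlet(a₁,…,a_K) with all aᵢ > 1, the mode has j-th component (aⱼ − 1)/(Σaᵢ − K).
Here Σaᵢ = 77 and K = 3, so p_C = (26 − 1)/(77 − 3) = 25/74 ≈ 0.338.

MAP estimate of p_C = 0.338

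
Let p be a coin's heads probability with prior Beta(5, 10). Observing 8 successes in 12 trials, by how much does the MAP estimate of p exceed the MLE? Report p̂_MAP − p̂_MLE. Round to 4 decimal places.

Posterior is Beta(13, 14); MAP = (13−1)/(27−2) = 12/25 ≈ 0.48000.
MLE ignores the prior: p̂_MLE = k/n = 8/12 ≈ 0.66667.
Difference = 12/25 − 8/12 = -14/75 ≈ -0.1867.

MAP − MLE = -0.1867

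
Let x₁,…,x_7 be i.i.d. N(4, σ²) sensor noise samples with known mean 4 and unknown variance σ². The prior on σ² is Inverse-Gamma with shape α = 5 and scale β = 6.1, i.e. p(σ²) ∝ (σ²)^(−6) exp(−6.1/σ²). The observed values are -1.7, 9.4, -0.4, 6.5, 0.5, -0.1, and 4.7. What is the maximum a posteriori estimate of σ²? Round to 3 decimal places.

Sum of squared deviations about the known mean: SS = (-1.7−4)² + (9.4−4)² + (-0.4−4)² + (6.5−4)² + (0.5−4)² + (-0.1−4)² + (4.7−4)² = 116.81.
The Normal likelihood contributes (σ²)^(−n/2) exp(−SS/(2σ²)), so the posterior is Inverse-Gamma(α + n/2, β + SS/2) = Inverse-Gamma(8.5, 64.505).
The mode of Inverse-Gamma(a, b) is b/(a+1) = 64.505/9.5 ≈ 6.790.

σ̂²_MAP = 6.790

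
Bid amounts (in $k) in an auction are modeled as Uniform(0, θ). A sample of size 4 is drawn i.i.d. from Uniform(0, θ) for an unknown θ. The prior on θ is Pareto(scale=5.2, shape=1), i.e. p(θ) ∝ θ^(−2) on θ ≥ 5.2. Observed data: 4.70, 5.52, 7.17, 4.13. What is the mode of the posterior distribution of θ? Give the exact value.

θ̂_MAP = 7.17

The Uniform(0, θ) likelihood is θ^(−n) for θ ≥ max(xᵢ), zero otherwise. Here max(xᵢ) = 7.17.
Posterior ∝ θ^(−2) · θ^(−4) = θ^(−6) on θ ≥ max(5.2, 7.17) = 7.17.
This density is strictly decreasing in θ, so the posterior mode lies at the lower boundary of the support.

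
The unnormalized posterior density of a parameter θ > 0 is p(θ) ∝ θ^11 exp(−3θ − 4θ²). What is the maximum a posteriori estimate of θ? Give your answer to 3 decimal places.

θ̂_MAP = 1.000

ℓ'(θ) = 11/θ − 3 − 8θ. Setting this to zero and multiplying by θ: 8θ² + 3θ − 11 = 0.
θ = (−3 + √(3² + 4·8·11)) / (2·8) = (−3 + √361) / 16 = (−3 + 19)/16 = 1.
ℓ''(θ) = −11/θ² − 8 < 0, confirming a maximum.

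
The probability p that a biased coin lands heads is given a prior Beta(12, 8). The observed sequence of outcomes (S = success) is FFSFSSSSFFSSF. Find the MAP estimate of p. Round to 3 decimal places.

p̂_MAP = 0.581

Prior: Beta(12, 8).
Data: 7 successes in 13 trials (from the sequence). The binomial likelihood contributes p^7(1−p)^6, so the posterior is Beta(12+7, 8+6) = Beta(19, 14).
For Beta(a, b) with a, b > 1 the mode is (a−1)/(a+b−2) = 18/31 ≈ 0.581.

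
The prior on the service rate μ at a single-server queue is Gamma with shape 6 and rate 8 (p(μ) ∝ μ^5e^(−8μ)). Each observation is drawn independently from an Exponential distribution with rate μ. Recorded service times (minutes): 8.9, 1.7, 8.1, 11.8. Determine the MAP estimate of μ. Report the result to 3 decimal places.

μ̂_MAP = 0.234

The Exponential(rate=μ) likelihood is ∝ μ^n e^(−μΣtᵢ). Here n = 4 and Σtᵢ = 8.9 + 1.7 + 8.1 + 11.8 = 30.5.
Posterior ∝ μ^5e^(−8μ) · μ^4e^(−30.5μ) = μ^9e^(−38.5μ), i.e. Gamma(10, 38.5).
Mode = (a−1)/b = 9/38.5 ≈ 0.234.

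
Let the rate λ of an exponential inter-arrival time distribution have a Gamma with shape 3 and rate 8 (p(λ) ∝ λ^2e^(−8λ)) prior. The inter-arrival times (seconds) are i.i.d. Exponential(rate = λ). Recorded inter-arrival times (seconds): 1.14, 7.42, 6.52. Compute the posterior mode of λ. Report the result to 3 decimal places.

The Exponential(rate=λ) likelihood is ∝ λ^n e^(−λΣtᵢ). Here n = 3 and Σtᵢ = 1.14 + 7.42 + 6.52 = 15.08.
Posterior ∝ λ^2e^(−8λ) · λ^3e^(−15.08λ) = λ^5e^(−23.08λ), i.e. Gamma(6, 23.08).
Mode = (a−1)/b = 5/23.08 ≈ 0.217.

λ̂_MAP = 0.217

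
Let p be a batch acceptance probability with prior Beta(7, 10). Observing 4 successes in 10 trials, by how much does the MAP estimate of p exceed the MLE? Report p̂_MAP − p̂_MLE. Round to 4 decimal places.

Posterior is Beta(11, 16); MAP = (11−1)/(27−2) = 10/25 ≈ 0.40000.
MLE ignores the prior: p̂_MLE = k/n = 4/10 ≈ 0.40000.
Difference = 10/25 − 4/10 = 0 ≈ 0.0000.

MAP − MLE = 0.0000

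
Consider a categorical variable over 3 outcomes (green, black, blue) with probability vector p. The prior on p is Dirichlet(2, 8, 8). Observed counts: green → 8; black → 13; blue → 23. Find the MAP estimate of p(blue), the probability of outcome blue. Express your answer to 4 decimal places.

MAP estimate of p(blue) = 0.5085

The posterior is Dirichlet(αᵢ + nᵢ) = Dirichlet(10, 21, 31).
For a Dirichlet(a₁,…,a_K) with all aᵢ > 1, the mode has j-th component (aⱼ − 1)/(Σaᵢ − K).
Here Σaᵢ = 62 and K = 3, so p(blue) = (31 − 1)/(62 − 3) = 30/59 ≈ 0.5085.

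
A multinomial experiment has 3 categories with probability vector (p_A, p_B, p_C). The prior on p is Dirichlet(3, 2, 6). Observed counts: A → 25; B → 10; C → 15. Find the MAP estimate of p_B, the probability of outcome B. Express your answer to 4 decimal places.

The posterior is Dirichlet(αᵢ + nᵢ) = Dirichlet(28, 12, 21).
For a Dirichlet(a₁,…,a_K) with all aᵢ > 1, the mode has j-th component (aⱼ − 1)/(Σaᵢ − K).
Here Σaᵢ = 61 and K = 3, so p_B = (12 − 1)/(61 − 3) = 11/58 ≈ 0.1897.

MAP estimate of p_B = 0.1897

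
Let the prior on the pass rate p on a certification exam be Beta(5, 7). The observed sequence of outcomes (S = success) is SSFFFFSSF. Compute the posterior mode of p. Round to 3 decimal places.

p̂_MAP = 0.421

Prior: Beta(5, 7).
Data: 4 successes in 9 trials (from the sequence). The binomial likelihood contributes p^4(1−p)^5, so the posterior is Beta(5+4, 7+5) = Beta(9, 12).
For Beta(a, b) with a, b > 1 the mode is (a−1)/(a+b−2) = 8/19 ≈ 0.421.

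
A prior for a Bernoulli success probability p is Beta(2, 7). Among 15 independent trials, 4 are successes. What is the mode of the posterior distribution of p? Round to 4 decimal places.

p̂_MAP = 0.2273

Prior: Beta(2, 7).
Data: 4 successes in 15 trials. The binomial likelihood contributes p^4(1−p)^11, so the posterior is Beta(2+4, 7+11) = Beta(6, 18).
For Beta(a, b) with a, b > 1 the mode is (a−1)/(a+b−2) = 5/22 ≈ 0.2273.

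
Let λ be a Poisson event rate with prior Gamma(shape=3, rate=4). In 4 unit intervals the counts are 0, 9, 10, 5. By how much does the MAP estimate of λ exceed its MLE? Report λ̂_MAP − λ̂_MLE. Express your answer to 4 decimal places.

MAP − MLE = -2.7500

Σxᵢ = 24. Posterior is Gamma(27, 8); MAP = (27−1)/8 = 26/8 ≈ 3.25000.
MLE = x̄ = 24/4 ≈ 6.00000.
Difference = 26/8 − 24/4 = -11/4 ≈ -2.7500.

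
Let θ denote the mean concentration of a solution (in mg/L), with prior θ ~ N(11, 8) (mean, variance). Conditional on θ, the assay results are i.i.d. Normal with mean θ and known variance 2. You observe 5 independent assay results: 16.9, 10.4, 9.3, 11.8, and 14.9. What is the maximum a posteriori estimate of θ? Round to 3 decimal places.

θ̂_MAP = 12.581

n = 5; x̄ = (16.9 + 10.4 + 9.3 + 11.8 + 14.9)/5 = 63.3/5 = 12.66.
For a Normal prior and Normal likelihood with known variance, the posterior is Normal; its mode equals its mean, the precision-weighted average.
Prior precision 1/σ₀² = 1/8 = 0.125; data precision n/σ² = 5/2 = 2.5.
θ̂ = (0.125·11 + 2.5·12.66) / (0.125 + 2.5) = 33.025/2.625 = 1321/105 ≈ 12.581.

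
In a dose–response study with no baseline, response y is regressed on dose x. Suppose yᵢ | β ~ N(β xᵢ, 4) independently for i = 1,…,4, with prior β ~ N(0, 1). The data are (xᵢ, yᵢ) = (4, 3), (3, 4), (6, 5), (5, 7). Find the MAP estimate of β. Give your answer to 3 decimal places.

β̂_MAP = 0.989

log p(β | y) = −Σ(yᵢ − βxᵢ)²/(2·4) − β²/(2·1) + const.
Setting the derivative to zero: Σxᵢ(yᵢ − βxᵢ)/4 − β/1 = 0, so β = Σxᵢyᵢ / (Σxᵢ² + σ²/τ²).
Σxᵢyᵢ = 4·3 + 3·4 + 6·5 + 5·7 = 89; Σxᵢ² = 86; σ²/τ² = 4.
β̂_MAP = 89 / (86 + 4) = 89/90 ≈ 0.989.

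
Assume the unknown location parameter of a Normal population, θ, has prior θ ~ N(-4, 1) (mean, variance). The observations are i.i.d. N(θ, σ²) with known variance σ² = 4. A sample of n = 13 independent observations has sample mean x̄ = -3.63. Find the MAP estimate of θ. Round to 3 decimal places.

θ̂_MAP = -3.717

n = 13, x̄ = -3.63.
For a Normal prior and Normal likelihood with known variance, the posterior is Normal; its mode equals its mean, the precision-weighted average.
Prior precision 1/σ₀² = 1/1 = 1; data precision n/σ² = 13/4 = 3.25.
θ̂ = (1·(-4) + 3.25·(-3.63)) / (1 + 3.25) = (-15.7975)/4.25 = -6319/1700 ≈ -3.717.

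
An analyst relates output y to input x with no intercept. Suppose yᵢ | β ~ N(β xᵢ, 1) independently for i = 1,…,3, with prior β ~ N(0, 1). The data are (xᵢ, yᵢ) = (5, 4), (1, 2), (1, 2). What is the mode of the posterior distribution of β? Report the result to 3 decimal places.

log p(β | y) = −Σ(yᵢ − βxᵢ)²/(2·1) − β²/(2·1) + const.
Setting the derivative to zero: Σxᵢ(yᵢ − βxᵢ)/1 − β/1 = 0, so β = Σxᵢyᵢ / (Σxᵢ² + σ²/τ²).
Σxᵢyᵢ = 5·4 + 1·2 + 1·2 = 24; Σxᵢ² = 27; σ²/τ² = 1.
β̂_MAP = 24 / (27 + 1) = 24/28 ≈ 0.857.

β̂_MAP = 0.857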